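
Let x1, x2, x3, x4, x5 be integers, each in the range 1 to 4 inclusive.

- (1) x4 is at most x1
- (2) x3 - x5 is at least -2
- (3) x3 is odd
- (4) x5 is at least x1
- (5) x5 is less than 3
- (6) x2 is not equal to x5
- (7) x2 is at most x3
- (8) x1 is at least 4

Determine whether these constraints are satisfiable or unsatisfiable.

Unsatisfiable

From constraints 4 and 8: x5 ≥ x1 and x1 ≥ 4, so x5 ≥ 4. From constraint 5: x5 ≤ 2. But 2 < 4, so no value of x5 works.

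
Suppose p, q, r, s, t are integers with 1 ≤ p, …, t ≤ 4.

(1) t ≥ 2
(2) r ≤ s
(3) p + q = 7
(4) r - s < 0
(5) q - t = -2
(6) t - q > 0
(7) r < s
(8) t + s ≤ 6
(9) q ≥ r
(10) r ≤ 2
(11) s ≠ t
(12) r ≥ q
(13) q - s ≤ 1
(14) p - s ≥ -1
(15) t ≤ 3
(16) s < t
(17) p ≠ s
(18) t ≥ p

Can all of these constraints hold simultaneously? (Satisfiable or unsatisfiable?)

From constraints 15 and 18: p ≤ t ≤ 3. From constraints 10 and 12: q ≤ r ≤ 2. Hence p + q ≤ 5. But constraint 3 requires p + q = 7, and 7 > 5. Contradiction.

Unsatisfiable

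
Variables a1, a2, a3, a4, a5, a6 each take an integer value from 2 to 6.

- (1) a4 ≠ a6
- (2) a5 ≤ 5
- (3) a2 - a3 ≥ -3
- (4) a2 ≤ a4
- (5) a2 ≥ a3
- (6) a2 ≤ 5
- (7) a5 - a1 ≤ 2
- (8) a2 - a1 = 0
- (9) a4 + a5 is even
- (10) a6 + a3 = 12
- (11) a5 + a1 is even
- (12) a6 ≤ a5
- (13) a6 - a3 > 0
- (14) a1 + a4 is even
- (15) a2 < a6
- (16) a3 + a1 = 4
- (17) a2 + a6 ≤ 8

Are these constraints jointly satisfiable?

Unsatisfiable

From constraints 2 and 12: a6 ≤ a5 ≤ 5. From constraints 5 and 6: a3 ≤ a2 ≤ 5. Hence a6 + a3 ≤ 10. But constraint 10 requires a6 + a3 = 12, and 12 > 10. Contradiction.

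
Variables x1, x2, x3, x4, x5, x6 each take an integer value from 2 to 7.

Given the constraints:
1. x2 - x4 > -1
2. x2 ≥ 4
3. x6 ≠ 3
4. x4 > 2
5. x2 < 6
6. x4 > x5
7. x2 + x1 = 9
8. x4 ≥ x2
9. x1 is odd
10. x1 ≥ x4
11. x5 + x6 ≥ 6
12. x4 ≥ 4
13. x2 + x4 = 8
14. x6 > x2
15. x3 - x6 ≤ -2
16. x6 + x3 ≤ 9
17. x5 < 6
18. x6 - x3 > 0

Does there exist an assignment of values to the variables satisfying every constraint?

Setting (x1, x2, x3, x4, x5, x6) = (5, 4, 3, 4, 2, 5) satisfies everything: constraint 1: x2 - x4 = 0; constraint 7: x2 + x1 = 9; constraint 11: x5 + x6 = 7, and the others follow.

Satisfiable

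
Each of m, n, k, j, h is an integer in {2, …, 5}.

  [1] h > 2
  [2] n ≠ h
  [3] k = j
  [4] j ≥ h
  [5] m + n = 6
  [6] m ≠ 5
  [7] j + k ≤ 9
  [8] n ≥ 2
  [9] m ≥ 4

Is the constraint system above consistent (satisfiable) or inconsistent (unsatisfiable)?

Satisfiable

Try m = 4, n = 2, k = 4, j = 4, h = 3.
Check constraint 5: m + n = 6; constraint 7: j + k = 8. The remaining constraints are straightforward to verify.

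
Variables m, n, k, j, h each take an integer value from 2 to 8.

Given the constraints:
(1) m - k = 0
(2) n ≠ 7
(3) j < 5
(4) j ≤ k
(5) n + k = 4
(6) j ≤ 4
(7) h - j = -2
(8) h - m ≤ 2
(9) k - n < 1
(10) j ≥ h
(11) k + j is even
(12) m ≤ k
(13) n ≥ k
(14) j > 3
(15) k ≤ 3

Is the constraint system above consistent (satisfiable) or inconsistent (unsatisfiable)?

From constraint 14: j ≥ 4. From constraints 4 and 15: j ≤ k and k ≤ 3, so j ≤ 3. But 3 < 4, so no value of j works.

Unsatisfiable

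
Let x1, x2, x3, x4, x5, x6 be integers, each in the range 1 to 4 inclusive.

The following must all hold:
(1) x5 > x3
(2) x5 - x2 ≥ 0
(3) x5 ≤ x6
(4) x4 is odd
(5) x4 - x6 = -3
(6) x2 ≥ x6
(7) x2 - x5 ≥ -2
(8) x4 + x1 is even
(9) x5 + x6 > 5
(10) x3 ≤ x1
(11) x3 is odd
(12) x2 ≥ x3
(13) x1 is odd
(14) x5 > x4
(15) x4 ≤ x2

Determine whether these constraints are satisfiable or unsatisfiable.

Take x1 = 3, x2 = 4, x3 = 1, x4 = 1, x5 = 4, x6 = 4. Then constraint 2: x5 - x2 = 0; constraint 5: x4 - x6 = -3; constraint 7: x2 - x5 = 0, and every other listed constraint is also met.

Satisfiable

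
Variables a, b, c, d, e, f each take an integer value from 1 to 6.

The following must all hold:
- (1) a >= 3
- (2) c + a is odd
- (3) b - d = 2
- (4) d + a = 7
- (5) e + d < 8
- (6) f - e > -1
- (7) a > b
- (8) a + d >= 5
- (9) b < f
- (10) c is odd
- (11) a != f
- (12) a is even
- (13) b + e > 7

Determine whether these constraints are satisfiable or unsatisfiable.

Take a = 6, b = 3, c = 3, d = 1, e = 5, f = 5. Then constraint 3: b - d = 2; constraint 4: d + a = 7; constraint 5: e + d = 6, and every other listed constraint is also met.

Satisfiable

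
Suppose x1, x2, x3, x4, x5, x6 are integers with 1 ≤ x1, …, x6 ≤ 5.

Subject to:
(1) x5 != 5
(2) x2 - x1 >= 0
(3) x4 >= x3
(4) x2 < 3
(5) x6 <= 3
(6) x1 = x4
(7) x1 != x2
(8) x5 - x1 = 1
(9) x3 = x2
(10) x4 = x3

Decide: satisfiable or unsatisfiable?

From constraints 6, 9, and 10, x1 = x4 = x3 = x2, so x1 = x2. But constraint 7 says x1 ≠ x2. Contradiction.

Unsatisfiable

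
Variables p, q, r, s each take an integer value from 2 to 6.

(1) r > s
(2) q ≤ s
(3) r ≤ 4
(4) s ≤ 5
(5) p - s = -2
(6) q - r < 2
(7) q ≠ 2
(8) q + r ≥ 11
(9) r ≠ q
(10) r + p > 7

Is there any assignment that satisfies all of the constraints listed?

Unsatisfiable

From constraints 2 and 4: q ≤ s ≤ 5. From constraint 3: r ≤ 4. Hence q + r ≤ 9. But constraint 8 requires q + r ≥ 11, and 11 > 9. Contradiction.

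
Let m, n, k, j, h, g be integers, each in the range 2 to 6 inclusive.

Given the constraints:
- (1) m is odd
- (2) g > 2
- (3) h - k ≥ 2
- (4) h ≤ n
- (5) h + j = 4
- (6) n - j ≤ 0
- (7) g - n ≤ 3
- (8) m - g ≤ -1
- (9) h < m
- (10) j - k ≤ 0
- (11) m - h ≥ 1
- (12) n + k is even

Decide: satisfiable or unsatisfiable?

Unsatisfiable

Constraints 3, 6, 7, 8, 10, and 11 give m − h ≥ 1, h − k ≥ 2, k − j ≥ 0, j − n ≥ 0, n − g ≥ -3, g − m ≥ 1.
Adding all 6 inequalities: the left sides telescope to 0, and the right sides sum to 1 + 2 + 0 + 0 + (-3) + 1 = 1. So 0 ≥ 1, which is false.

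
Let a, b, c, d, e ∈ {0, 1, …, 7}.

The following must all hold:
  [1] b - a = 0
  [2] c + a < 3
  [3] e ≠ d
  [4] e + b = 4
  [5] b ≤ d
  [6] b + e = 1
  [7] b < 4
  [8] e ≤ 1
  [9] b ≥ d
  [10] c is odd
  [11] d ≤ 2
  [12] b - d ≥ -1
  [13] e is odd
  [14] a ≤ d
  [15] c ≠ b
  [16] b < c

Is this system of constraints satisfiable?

From constraint 8: e ≤ 1. From constraints 5 and 11: b ≤ d ≤ 2. Hence e + b ≤ 3. But constraint 4 requires e + b = 4, and 4 > 3. Contradiction.

Unsatisfiable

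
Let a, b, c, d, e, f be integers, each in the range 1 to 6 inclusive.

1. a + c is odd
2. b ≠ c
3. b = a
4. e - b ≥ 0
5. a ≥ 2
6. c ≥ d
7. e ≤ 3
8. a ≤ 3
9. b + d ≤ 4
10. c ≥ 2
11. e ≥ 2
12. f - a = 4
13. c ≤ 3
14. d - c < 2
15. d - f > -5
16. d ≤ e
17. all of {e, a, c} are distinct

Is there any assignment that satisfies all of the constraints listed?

Unsatisfiable

Constraints 5, 7, 8, 10, 11, and 13 confine each of e, a, c to the 2 values {2, 3}.
Constraint 17 requires all 3 of them to be distinct, but only 2 values are available — impossible by the pigeonhole principle.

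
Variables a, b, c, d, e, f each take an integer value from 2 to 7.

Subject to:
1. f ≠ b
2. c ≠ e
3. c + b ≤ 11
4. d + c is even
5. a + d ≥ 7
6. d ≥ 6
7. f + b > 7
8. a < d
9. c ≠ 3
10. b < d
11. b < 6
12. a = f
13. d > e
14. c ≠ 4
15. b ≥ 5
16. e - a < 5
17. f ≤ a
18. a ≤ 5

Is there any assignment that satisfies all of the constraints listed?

One satisfying assignment is a = 3, b = 5, c = 6, d = 6, e = 5, f = 3.
For the less obvious constraints — constraint 3: c + b = 11; constraint 5: a + d = 9 — and the others hold by inspection.

Satisfiable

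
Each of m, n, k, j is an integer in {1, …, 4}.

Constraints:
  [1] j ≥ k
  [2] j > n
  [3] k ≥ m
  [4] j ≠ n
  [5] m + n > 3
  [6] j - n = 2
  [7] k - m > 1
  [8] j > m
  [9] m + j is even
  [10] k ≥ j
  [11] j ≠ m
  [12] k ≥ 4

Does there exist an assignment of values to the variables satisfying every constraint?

Satisfiable

One satisfying assignment is m = 2, n = 2, k = 4, j = 4.
For the less obvious constraints — constraint 5: m + n = 4; constraint 6: j - n = 2; constraint 7: k - m = 2 — and the others hold by inspection.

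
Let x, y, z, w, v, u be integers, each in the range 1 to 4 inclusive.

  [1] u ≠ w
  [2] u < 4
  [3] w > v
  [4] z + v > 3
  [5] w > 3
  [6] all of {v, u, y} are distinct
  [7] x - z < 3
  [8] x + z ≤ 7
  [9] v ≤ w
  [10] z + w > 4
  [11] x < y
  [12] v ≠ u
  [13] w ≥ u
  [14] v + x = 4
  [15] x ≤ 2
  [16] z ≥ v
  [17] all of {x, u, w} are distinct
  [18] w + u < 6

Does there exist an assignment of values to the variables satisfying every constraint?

The assignment x = 2, y = 4, z = 2, w = 4, v = 2, u = 1 works:
  constraint 4 holds since z + v = 4.
  constraint 7 holds since x - z = 0.
The rest check out directly.

Satisfiable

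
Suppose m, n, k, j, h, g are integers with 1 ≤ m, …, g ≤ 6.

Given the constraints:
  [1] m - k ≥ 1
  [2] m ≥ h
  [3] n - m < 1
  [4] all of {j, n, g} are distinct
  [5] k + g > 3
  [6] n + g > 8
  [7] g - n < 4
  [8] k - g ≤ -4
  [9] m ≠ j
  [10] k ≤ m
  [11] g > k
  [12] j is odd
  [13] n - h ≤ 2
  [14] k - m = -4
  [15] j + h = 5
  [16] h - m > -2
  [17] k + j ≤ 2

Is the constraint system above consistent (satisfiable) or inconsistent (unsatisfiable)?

Setting (m, n, k, j, h, g) = (5, 4, 1, 1, 4, 5) satisfies everything: constraint 1: m - k = 4; constraint 3: n - m = -1; constraint 5: k + g = 6, and the others follow.

Satisfiable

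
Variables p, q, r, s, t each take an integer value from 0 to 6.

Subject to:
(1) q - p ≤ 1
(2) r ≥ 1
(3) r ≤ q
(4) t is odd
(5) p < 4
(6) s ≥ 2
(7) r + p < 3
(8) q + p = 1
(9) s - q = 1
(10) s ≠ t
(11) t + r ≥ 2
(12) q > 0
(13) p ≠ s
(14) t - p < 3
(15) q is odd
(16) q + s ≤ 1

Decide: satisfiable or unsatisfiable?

From constraints 2 and 3: q ≥ r ≥ 1. From constraint 6: s ≥ 2. Hence q + s ≥ 3. But constraint 16 requires q + s ≤ 1, and 1 < 3. Contradiction.

Unsatisfiable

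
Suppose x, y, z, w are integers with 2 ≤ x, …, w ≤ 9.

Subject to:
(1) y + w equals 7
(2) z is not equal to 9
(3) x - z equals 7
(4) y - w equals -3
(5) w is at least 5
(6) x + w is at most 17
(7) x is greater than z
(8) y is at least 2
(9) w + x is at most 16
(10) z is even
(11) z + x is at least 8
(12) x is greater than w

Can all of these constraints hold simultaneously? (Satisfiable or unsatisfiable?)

Take x = 9, y = 2, z = 2, w = 5. Then constraint 1: y + w = 7; constraint 3: x - z = 7; constraint 4: y - w = -3, and every other listed constraint is also met.

Satisfiable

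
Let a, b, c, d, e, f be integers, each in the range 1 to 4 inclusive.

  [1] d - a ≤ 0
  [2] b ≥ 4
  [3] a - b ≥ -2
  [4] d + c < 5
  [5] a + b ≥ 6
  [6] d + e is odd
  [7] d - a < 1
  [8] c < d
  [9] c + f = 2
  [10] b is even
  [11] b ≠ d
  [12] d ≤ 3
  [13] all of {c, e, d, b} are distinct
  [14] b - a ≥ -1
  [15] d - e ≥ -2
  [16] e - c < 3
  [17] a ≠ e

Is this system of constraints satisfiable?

Setting (a, b, c, d, e, f) = (2, 4, 1, 2, 3, 1) satisfies everything: constraint 1: d - a = 0; constraint 3: a - b = -2, and the others follow.

Satisfiable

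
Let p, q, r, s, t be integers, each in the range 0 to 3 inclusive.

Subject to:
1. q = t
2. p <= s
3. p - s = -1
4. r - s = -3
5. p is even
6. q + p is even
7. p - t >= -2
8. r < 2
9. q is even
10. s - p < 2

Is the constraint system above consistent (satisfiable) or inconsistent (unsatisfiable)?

Satisfiable

Take p = 2, q = 2, r = 0, s = 3, t = 2. Then constraint 3: p - s = -1; constraint 4: r - s = -3, and every other listed constraint is also met.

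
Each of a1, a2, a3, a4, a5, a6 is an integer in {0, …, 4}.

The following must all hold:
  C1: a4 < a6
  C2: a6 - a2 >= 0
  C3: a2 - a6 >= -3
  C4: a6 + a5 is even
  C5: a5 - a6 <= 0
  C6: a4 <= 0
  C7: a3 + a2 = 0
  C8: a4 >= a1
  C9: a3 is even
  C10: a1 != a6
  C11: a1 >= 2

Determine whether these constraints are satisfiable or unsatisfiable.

Unsatisfiable

From constraints 8 and 11: a4 ≥ a1 and a1 ≥ 2, so a4 ≥ 2. From constraint 6: a4 ≤ 0. But 0 < 2, so no value of a4 works.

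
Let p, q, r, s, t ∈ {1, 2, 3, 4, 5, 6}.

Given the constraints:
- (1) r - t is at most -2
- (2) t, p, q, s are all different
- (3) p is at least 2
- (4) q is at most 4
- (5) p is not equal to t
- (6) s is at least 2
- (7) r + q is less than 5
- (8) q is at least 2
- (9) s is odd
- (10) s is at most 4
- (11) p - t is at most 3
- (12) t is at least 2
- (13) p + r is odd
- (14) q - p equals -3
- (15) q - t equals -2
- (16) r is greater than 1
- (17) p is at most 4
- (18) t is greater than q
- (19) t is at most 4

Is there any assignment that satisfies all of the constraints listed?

Unsatisfiable

Constraints 3, 4, 6, 8, 10, 12, 17, and 19 confine each of t, p, q, s to the 3 values {2, …, 4}.
Constraint 2 requires all 4 of them to be distinct, but only 3 values are available — impossible by the pigeonhole principle.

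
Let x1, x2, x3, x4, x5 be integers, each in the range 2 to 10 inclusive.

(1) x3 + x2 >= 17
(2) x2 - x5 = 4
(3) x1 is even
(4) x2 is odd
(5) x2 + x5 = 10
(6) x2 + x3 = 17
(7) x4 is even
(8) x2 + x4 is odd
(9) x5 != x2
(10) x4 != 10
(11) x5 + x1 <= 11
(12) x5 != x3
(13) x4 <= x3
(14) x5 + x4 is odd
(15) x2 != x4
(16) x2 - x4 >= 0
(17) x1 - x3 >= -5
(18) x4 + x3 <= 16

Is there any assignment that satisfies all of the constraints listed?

Take x1 = 8, x2 = 7, x3 = 10, x4 = 4, x5 = 3. Then constraint 1: x3 + x2 = 17; constraint 2: x2 - x5 = 4; constraint 5: x2 + x5 = 10, and every other listed constraint is also met.

Satisfiable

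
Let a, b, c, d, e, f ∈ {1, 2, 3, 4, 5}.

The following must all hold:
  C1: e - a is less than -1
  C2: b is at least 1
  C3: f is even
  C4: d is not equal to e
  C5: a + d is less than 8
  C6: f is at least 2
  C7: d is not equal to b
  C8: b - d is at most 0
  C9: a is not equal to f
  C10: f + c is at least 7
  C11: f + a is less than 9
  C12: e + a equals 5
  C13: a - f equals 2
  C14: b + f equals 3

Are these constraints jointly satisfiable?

Setting (a, b, c, d, e, f) = (4, 1, 5, 3, 1, 2) satisfies everything: constraint 1: e - a = -3; constraint 5: a + d = 7; constraint 8: b - d = -2, and the others follow.

Satisfiable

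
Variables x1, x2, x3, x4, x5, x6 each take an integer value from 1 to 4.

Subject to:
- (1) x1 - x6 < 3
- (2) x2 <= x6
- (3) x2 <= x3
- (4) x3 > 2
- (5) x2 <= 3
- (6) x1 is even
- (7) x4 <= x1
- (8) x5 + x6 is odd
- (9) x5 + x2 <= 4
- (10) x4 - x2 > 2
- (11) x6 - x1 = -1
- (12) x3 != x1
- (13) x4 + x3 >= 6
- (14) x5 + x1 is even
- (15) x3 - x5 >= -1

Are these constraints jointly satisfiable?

Try x1 = 4, x2 = 1, x3 = 3, x4 = 4, x5 = 2, x6 = 3.
Check constraint 1: x1 - x6 = 1; constraint 9: x5 + x2 = 3; constraint 10: x4 - x2 = 3. The remaining constraints are straightforward to verify.

Satisfiable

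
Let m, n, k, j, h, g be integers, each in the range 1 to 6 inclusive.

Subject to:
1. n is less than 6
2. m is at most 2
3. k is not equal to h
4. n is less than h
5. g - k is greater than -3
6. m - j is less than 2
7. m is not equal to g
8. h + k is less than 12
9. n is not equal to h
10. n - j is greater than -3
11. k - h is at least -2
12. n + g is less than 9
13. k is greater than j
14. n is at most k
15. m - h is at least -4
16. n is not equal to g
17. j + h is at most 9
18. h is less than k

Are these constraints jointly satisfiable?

Satisfiable

One satisfying assignment is m = 2, n = 1, k = 6, j = 1, h = 5, g = 6.
For the less obvious constraints — constraint 5: g - k = 0; constraint 6: m - j = 1 — and the others hold by inspection.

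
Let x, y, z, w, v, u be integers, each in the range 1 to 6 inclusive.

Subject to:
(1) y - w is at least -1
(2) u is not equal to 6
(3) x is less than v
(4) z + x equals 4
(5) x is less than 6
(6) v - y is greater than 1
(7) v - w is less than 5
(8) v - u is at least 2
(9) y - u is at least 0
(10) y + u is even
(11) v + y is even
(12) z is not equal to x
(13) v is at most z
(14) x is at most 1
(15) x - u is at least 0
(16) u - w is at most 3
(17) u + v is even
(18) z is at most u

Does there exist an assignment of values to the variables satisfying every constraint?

Constraints 3, 13, 15, and 18 give x < v, v ≤ z, z ≤ u, u ≤ x. Chaining: x < v ≤ z ≤ u ≤ x, which forces x < x — impossible.

Unsatisfiable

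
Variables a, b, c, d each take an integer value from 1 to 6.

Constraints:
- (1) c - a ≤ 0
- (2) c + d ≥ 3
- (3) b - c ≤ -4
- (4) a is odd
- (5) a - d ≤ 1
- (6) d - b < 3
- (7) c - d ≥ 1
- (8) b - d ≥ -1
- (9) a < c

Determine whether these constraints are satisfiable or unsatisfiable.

Unsatisfiable

Constraints 1, 3, 5, and 8 give c − b ≥ 4, b − d ≥ -1, d − a ≥ -1, a − c ≥ 0.
Adding all 4 inequalities: the left sides telescope to 0, and the right sides sum to 4 + (-1) + (-1) + 0 = 2. So 0 ≥ 2, which is false.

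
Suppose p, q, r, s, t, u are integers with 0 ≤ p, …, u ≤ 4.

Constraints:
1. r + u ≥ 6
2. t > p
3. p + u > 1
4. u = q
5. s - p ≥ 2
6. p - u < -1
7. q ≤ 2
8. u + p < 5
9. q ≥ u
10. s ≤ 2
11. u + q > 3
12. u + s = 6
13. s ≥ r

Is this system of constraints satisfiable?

Unsatisfiable

From constraints 10 and 13: r ≤ s ≤ 2. From constraints 7 and 9: u ≤ q ≤ 2. Hence r + u ≤ 4. But constraint 1 requires r + u ≥ 6, and 6 > 4. Contradiction.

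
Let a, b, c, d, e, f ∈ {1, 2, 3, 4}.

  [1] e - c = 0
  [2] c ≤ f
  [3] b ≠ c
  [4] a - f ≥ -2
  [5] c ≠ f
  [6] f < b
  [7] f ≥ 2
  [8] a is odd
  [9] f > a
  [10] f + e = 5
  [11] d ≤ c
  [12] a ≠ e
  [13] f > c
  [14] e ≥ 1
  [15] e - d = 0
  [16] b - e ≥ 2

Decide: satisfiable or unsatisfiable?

Satisfiable

The assignment a = 1, b = 4, c = 2, d = 2, e = 2, f = 3 works:
  constraint 1 holds since e - c = 0.
  constraint 4 holds since a - f = -2.
  constraint 10 holds since f + e = 5.
The rest check out directly.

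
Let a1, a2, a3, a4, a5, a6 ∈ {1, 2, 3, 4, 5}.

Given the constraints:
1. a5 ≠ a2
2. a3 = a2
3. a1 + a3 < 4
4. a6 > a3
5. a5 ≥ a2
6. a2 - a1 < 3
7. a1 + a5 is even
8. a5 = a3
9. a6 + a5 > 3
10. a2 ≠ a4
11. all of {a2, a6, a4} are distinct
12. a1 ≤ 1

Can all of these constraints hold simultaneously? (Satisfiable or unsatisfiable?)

Unsatisfiable

From constraints 2 and 8, a5 = a3 = a2, so a5 = a2. But constraint 1 says a5 ≠ a2. Contradiction.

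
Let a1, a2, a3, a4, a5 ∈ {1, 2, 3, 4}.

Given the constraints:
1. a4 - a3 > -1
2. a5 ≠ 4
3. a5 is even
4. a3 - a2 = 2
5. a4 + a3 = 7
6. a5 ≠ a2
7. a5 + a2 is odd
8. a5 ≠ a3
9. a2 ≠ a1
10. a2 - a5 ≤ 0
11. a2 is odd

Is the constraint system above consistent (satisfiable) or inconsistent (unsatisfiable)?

Satisfiable

One satisfying assignment is a1 = 2, a2 = 1, a3 = 3, a4 = 4, a5 = 2.
For the less obvious constraints — constraint 1: a4 - a3 = 1; constraint 4: a3 - a2 = 2; constraint 5: a4 + a3 = 7 — and the others hold by inspection.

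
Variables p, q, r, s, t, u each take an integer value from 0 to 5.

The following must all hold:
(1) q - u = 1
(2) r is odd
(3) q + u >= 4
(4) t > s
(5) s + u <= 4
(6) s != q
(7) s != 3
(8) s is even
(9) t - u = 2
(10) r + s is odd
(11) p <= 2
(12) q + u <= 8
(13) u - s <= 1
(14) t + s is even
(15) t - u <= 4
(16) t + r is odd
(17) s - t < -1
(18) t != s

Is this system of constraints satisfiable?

Satisfiable

The assignment p = 0, q = 3, r = 1, s = 2, t = 4, u = 2 works:
  constraint 1 holds since q - u = 1.
  constraint 3 holds since q + u = 5.
  constraint 5 holds since s + u = 4.
The rest check out directly.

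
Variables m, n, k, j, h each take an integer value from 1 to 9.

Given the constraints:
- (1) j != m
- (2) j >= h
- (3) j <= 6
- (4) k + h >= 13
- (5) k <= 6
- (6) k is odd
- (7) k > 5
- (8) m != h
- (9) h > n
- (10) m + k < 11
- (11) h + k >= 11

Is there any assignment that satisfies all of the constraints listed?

From constraint 5: k ≤ 6. From constraints 2 and 3: h ≤ j ≤ 6. Hence k + h ≤ 12. But constraint 4 requires k + h ≥ 13, and 13 > 12. Contradiction.

Unsatisfiable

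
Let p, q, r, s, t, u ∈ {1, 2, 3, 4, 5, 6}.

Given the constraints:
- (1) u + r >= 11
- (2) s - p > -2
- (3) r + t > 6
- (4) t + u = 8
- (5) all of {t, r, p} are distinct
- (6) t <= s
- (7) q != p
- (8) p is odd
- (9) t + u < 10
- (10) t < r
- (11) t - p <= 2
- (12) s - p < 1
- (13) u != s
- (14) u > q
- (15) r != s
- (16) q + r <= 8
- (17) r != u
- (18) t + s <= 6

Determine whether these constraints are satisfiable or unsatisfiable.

The assignment p = 3, q = 1, r = 5, s = 2, t = 2, u = 6 works:
  constraint 1 holds since u + r = 11.
  constraint 2 holds since s - p = -1.
The rest check out directly.

Satisfiable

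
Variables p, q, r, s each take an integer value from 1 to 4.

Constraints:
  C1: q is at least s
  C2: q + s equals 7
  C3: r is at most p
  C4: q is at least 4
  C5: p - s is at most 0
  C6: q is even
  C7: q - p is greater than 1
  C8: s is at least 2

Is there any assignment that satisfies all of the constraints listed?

Try p = 2, q = 4, r = 2, s = 3.
Check constraint 2: q + s = 7; constraint 5: p - s = -1; constraint 7: q - p = 2. The remaining constraints are straightforward to verify.

Satisfiable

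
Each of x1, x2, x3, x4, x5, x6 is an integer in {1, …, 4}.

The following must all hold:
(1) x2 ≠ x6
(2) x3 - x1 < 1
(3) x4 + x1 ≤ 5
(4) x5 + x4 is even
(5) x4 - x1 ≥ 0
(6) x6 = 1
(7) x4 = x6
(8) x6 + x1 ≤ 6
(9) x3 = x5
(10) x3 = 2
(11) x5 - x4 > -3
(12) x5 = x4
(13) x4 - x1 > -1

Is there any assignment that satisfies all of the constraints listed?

Constraint 10 fixes x3 = 2 and constraint 6 fixes x6 = 1. Constraints 7, 9, and 12 give x3 = x5 = x4 = x6, so x3 = x6. But 2 ≠ 1 — contradiction.

Unsatisfiable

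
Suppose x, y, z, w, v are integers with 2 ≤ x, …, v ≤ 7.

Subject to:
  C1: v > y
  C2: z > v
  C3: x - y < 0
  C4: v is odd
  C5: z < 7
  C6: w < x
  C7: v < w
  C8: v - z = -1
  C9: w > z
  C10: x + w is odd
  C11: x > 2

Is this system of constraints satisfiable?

Constraints 1, 2, 3, 6, and 9 give y < v, v < z, z < w, w < x, x < y. Chaining: y < v < z < w < x < y, which forces y < y — impossible.

Unsatisfiable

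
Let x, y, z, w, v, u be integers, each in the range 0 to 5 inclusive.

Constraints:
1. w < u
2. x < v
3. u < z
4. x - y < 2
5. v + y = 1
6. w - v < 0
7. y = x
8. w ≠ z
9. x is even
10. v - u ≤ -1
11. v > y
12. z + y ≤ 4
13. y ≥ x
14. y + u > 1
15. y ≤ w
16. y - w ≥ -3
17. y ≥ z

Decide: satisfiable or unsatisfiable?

Constraints 3, 6, 10, 15, and 17 give w < v, v < u, u < z, z ≤ y, y ≤ w. Chaining: w < v < u < z ≤ y ≤ w, which forces w < w — impossible.

Unsatisfiable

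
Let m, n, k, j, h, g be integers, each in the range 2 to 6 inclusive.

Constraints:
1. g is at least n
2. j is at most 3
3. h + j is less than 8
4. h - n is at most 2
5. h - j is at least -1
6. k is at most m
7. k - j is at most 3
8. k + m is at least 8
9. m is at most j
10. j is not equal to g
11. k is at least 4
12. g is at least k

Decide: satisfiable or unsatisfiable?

From constraints 6 and 11: m ≥ k and k ≥ 4, so m ≥ 4. From constraints 2 and 9: m ≤ j and j ≤ 3, so m ≤ 3. But 3 < 4, so no value of m works.

Unsatisfiable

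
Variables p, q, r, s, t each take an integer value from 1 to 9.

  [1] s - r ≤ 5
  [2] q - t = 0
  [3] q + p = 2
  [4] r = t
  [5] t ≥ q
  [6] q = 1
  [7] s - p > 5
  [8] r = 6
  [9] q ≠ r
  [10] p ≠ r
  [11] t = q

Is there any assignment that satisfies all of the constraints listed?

Constraint 8 fixes r = 6 and constraint 6 fixes q = 1. Constraints 4 and 11 give r = t = q, so r = q. But 6 ≠ 1 — contradiction.

Unsatisfiable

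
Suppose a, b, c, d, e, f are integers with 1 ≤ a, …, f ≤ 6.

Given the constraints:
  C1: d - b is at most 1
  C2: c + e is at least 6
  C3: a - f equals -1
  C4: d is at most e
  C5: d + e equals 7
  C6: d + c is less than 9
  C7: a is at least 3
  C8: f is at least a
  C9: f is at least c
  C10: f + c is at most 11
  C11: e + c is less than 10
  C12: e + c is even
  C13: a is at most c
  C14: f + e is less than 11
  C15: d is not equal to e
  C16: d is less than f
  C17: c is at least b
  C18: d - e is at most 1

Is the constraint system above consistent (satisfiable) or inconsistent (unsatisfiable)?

Satisfiable

One satisfying assignment is a = 4, b = 2, c = 4, d = 3, e = 4, f = 5.
For the less obvious constraints — constraint 1: d - b = 1; constraint 2: c + e = 8 — and the others hold by inspection.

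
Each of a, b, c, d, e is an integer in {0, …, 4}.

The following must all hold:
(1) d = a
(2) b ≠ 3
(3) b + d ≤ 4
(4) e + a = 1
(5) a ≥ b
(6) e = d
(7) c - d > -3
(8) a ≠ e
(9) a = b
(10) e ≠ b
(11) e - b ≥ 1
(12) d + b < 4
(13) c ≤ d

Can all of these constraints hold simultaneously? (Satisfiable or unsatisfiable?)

Unsatisfiable

From constraints 1, 6, and 9, e = d = a = b, so e = b. But constraint 10 says e ≠ b. Contradiction.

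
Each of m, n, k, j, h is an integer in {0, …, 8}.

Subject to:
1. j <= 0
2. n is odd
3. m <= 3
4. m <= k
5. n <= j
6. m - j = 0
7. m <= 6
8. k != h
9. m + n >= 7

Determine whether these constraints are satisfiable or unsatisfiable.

Unsatisfiable

From constraint 7: m ≤ 6. From constraints 1 and 5: n ≤ j ≤ 0. Hence m + n ≤ 6. But constraint 9 requires m + n ≥ 7, and 7 > 6. Contradiction.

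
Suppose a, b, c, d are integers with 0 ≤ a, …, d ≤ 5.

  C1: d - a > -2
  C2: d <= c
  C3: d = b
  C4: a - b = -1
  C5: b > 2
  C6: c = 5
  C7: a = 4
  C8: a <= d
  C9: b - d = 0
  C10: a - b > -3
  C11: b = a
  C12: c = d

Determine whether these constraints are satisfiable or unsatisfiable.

Constraint 6 fixes c = 5 and constraint 7 fixes a = 4. Constraints 3, 11, and 12 give c = d = b = a, so c = a. But 5 ≠ 4 — contradiction.

Unsatisfiable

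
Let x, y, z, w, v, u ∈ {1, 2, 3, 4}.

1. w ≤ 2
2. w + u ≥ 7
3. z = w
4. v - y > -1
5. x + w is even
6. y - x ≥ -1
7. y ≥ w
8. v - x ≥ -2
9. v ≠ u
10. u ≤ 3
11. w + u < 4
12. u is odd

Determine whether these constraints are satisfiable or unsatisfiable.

Unsatisfiable

From constraint 1: w ≤ 2. From constraint 10: u ≤ 3. Hence w + u ≤ 5. But constraint 2 requires w + u ≥ 7, and 7 > 5. Contradiction.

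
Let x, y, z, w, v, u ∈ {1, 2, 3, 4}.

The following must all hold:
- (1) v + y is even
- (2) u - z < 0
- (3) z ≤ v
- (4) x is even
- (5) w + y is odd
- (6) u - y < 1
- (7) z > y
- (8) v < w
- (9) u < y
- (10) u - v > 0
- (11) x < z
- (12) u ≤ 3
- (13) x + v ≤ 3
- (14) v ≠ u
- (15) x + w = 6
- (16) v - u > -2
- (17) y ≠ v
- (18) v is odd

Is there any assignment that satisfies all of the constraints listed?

Constraints 3, 7, 9, and 10 give y < z, z ≤ v, v < u, u < y. Chaining: y < z ≤ v < u < y, which forces y < y — impossible.

Unsatisfiable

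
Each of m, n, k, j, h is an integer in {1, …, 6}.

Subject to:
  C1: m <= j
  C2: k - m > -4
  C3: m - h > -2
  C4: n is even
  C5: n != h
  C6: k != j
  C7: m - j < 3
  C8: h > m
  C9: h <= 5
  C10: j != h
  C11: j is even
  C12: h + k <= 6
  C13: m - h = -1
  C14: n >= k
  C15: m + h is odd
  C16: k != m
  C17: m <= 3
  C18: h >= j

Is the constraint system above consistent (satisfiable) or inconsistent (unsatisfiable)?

Satisfiable

Try m = 2, n = 6, k = 1, j = 2, h = 3.
Check constraint 2: k - m = -1; constraint 3: m - h = -1. The remaining constraints are straightforward to verify.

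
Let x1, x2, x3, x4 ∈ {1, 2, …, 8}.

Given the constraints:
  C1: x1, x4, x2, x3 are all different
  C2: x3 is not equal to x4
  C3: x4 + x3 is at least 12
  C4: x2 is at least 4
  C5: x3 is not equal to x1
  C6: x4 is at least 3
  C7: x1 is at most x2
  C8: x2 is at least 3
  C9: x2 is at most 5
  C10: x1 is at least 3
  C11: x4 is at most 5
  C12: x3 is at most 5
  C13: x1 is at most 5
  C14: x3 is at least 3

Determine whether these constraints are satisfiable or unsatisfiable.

Unsatisfiable

Constraints 6, 8, 9, 10, 11, 12, 13, and 14 confine each of x1, x4, x2, x3 to the 3 values {3, …, 5}.
Constraint 1 requires all 4 of them to be distinct, but only 3 values are available — impossible by the pigeonhole principle.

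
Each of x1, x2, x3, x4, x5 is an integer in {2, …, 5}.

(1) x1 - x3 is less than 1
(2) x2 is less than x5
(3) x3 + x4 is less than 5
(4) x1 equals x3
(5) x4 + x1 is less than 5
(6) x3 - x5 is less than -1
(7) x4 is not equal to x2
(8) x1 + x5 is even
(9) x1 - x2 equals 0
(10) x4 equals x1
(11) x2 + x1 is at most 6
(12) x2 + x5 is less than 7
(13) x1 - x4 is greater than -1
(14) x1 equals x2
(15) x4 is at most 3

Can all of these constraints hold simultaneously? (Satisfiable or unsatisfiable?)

From constraints 10 and 14, x4 = x1 = x2, so x4 = x2. But constraint 7 says x4 ≠ x2. Contradiction.

Unsatisfiable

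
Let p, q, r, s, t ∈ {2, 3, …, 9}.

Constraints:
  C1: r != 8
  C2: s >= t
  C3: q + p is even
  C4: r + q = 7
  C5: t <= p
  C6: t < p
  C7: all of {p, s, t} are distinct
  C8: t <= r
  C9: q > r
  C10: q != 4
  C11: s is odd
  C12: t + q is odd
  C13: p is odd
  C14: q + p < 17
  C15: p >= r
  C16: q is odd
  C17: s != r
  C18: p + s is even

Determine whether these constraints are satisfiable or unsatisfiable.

Try p = 9, q = 5, r = 2, s = 7, t = 2.
Check constraint 4: r + q = 7; constraint 14: q + p = 14. The remaining constraints are straightforward to verify.

Satisfiable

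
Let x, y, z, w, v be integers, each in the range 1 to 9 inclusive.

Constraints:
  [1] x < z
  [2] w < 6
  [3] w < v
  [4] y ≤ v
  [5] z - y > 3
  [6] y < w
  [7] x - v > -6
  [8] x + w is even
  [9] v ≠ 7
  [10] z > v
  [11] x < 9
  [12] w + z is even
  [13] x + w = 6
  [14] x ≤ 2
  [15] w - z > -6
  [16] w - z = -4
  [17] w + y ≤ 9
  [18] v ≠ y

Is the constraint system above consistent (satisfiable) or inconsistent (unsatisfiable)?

One satisfying assignment is x = 1, y = 3, z = 9, w = 5, v = 6.
For the less obvious constraints — constraint 5: z - y = 6; constraint 7: x - v = -5; constraint 13: x + w = 6 — and the others hold by inspection.

Satisfiable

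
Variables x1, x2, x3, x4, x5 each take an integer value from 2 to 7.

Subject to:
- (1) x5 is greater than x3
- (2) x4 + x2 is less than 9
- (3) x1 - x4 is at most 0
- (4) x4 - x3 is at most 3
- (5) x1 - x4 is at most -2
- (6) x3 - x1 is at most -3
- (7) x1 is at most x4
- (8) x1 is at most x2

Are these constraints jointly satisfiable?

Unsatisfiable

Constraints 4, 5, and 6 give x1 − x3 ≥ 3, x3 − x4 ≥ -3, x4 − x1 ≥ 2.
Adding all 3 inequalities: the left sides telescope to 0, and the right sides sum to 3 + (-3) + 2 = 2. So 0 ≥ 2, which is false.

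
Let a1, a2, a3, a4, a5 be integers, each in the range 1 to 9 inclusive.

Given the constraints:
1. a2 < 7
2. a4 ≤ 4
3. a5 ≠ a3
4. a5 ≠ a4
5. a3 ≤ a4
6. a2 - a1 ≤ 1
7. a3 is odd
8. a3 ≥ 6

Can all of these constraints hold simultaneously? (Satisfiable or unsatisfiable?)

From constraint 8: a3 ≥ 6. From constraints 2 and 5: a3 ≤ a4 and a4 ≤ 4, so a3 ≤ 4. But 4 < 6, so no value of a3 works.

Unsatisfiable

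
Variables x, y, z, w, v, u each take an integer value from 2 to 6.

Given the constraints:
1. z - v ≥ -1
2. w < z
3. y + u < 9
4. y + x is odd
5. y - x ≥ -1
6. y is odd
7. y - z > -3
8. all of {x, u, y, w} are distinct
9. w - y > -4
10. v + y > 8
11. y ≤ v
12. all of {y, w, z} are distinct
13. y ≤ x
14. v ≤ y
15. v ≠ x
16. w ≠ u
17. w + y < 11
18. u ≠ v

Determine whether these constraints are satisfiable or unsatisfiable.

Take x = 6, y = 5, z = 6, w = 4, v = 5, u = 2. Then constraint 1: z - v = 1; constraint 3: y + u = 7, and every other listed constraint is also met.

Satisfiable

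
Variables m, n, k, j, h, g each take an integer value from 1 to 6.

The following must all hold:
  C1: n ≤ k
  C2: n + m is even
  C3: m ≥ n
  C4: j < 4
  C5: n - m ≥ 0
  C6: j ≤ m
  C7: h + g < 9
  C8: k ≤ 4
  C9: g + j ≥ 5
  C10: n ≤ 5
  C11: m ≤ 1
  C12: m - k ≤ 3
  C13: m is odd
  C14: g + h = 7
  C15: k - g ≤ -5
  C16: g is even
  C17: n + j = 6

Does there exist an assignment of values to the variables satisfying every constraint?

Unsatisfiable

From constraints 1 and 8: n ≤ k ≤ 4. From constraints 6 and 11: j ≤ m ≤ 1. Hence n + j ≤ 5. But constraint 17 requires n + j = 6, and 6 > 5. Contradiction.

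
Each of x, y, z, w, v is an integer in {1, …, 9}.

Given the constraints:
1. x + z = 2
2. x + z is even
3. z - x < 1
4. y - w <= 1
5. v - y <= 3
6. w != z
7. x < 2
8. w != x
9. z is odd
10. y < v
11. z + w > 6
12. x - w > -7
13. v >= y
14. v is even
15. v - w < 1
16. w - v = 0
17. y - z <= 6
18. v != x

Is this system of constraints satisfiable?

Satisfiable

One satisfying assignment is x = 1, y = 4, z = 1, w = 6, v = 6.
For the less obvious constraints — constraint 1: x + z = 2; constraint 3: z - x = 0; constraint 4: y - w = -2 — and the others hold by inspection.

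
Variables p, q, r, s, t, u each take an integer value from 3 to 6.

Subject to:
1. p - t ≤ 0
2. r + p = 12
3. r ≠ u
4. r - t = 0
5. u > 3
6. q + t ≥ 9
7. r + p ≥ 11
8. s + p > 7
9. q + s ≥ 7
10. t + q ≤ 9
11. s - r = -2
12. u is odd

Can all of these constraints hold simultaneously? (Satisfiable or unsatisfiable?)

Satisfiable

Take p = 6, q = 3, r = 6, s = 4, t = 6, u = 5. Then constraint 1: p - t = 0; constraint 2: r + p = 12, and every other listed constraint is also met.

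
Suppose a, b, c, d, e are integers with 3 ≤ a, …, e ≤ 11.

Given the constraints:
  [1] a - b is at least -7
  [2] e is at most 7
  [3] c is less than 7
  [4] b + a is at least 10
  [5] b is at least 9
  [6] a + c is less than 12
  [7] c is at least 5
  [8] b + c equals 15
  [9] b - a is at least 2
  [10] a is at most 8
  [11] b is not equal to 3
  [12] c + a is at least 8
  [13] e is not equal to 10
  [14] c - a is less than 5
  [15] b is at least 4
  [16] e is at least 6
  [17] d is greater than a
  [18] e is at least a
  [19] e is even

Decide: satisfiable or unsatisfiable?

Satisfiable

Setting (a, b, c, d, e) = (4, 9, 6, 6, 6) satisfies everything: constraint 1: a - b = -5; constraint 4: b + a = 13, and the others follow.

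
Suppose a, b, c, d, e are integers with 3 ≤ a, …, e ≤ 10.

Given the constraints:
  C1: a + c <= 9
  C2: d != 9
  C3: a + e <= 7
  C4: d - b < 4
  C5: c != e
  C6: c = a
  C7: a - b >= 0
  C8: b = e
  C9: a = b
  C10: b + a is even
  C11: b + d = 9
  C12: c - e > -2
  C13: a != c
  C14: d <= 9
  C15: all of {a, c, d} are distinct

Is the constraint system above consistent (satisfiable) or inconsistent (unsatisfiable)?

From constraints 6, 8, and 9, c = a = b = e, so c = e. But constraint 5 says c ≠ e. Contradiction.

Unsatisfiable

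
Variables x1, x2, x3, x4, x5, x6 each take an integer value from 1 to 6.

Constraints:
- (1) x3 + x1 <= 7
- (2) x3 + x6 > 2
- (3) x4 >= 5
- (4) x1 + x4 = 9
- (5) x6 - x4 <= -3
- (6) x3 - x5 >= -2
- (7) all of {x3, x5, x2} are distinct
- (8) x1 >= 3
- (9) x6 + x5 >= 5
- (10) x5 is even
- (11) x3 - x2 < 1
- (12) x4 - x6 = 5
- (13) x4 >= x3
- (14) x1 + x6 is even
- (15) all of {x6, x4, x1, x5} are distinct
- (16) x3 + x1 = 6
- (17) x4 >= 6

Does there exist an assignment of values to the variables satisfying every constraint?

Take x1 = 3, x2 = 5, x3 = 3, x4 = 6, x5 = 4, x6 = 1. Then constraint 1: x3 + x1 = 6; constraint 2: x3 + x6 = 4, and every other listed constraint is also met.

Satisfiable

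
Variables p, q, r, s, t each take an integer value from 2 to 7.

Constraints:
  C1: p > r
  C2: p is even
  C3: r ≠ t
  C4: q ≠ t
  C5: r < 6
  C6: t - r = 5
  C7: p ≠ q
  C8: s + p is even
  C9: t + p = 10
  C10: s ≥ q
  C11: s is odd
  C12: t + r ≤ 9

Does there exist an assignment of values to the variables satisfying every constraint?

Constraint 11 makes s odd and constraint 2 makes p even, so s + p must be odd. Constraint 8 says s + p is even — contradiction.

Unsatisfiable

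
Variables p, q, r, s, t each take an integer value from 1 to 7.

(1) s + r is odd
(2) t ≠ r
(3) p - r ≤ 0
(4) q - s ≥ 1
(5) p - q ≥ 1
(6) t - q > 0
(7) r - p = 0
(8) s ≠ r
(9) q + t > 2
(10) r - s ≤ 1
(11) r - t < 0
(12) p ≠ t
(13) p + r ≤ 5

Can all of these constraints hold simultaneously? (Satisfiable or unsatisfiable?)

Unsatisfiable

Constraints 3, 4, 5, and 10 give q − s ≥ 1, s − r ≥ -1, r − p ≥ 0, p − q ≥ 1.
Adding all 4 inequalities: the left sides telescope to 0, and the right sides sum to 1 + (-1) + 0 + 1 = 1. So 0 ≥ 1, which is false.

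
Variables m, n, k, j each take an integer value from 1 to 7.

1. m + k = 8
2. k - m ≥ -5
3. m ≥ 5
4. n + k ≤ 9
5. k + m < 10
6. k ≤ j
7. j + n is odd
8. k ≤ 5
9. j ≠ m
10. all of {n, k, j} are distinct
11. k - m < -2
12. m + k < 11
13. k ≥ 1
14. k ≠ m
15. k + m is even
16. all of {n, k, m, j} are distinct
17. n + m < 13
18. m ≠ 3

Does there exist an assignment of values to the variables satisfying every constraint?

Satisfiable

Setting (m, n, k, j) = (6, 4, 2, 7) satisfies everything: constraint 1: m + k = 8; constraint 2: k - m = -4; constraint 4: n + k = 6, and the others follow.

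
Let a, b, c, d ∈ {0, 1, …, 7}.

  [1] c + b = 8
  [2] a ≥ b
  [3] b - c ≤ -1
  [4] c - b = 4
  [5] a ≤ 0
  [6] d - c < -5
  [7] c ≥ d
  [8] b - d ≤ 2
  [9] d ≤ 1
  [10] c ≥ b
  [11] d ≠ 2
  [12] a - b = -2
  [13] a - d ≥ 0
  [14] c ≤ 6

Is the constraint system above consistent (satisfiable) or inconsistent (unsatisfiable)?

From constraint 14: c ≤ 6. From constraints 2 and 5: b ≤ a ≤ 0. Hence c + b ≤ 6. But constraint 1 requires c + b = 8, and 8 > 6. Contradiction.

Unsatisfiable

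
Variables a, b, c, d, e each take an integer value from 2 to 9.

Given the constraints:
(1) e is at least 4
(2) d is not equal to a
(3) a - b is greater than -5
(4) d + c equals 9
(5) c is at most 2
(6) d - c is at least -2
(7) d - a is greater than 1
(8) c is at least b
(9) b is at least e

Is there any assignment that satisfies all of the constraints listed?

Unsatisfiable

From constraints 1 and 9: b ≥ e and e ≥ 4, so b ≥ 4. From constraints 5 and 8: b ≤ c and c ≤ 2, so b ≤ 2. But 2 < 4, so no value of b works.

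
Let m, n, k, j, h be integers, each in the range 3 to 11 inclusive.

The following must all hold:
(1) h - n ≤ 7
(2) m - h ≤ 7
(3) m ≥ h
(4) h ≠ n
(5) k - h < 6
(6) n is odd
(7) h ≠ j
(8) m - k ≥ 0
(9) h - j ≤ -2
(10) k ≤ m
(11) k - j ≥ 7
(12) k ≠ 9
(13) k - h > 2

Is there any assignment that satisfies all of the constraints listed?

Constraints 2, 8, 9, and 11 give h − m ≥ -7, m − k ≥ 0, k − j ≥ 7, j − h ≥ 2.
Adding all 4 inequalities: the left sides telescope to 0, and the right sides sum to (-7) + 0 + 7 + 2 = 2. So 0 ≥ 2, which is false.

Unsatisfiable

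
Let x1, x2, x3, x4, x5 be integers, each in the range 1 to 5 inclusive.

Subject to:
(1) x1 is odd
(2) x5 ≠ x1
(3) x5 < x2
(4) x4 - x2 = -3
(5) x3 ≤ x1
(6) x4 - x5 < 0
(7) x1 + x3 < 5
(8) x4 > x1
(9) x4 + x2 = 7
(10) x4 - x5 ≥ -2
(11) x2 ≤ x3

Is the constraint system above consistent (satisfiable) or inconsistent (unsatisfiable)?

Constraints 3, 5, 6, 8, and 11 give x3 ≤ x1, x1 < x4, x4 < x5, x5 < x2, x2 ≤ x3. Chaining: x3 ≤ x1 < x4 < x5 < x2 ≤ x3, which forces x3 < x3 — impossible.

Unsatisfiable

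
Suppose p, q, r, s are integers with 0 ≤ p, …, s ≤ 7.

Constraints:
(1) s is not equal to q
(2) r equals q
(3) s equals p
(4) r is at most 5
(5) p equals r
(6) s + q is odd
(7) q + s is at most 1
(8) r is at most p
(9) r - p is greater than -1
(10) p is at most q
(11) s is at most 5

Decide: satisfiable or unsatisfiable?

From constraints 2, 3, and 5, s = p = r = q, so s = q. But constraint 1 says s ≠ q. Contradiction.

Unsatisfiable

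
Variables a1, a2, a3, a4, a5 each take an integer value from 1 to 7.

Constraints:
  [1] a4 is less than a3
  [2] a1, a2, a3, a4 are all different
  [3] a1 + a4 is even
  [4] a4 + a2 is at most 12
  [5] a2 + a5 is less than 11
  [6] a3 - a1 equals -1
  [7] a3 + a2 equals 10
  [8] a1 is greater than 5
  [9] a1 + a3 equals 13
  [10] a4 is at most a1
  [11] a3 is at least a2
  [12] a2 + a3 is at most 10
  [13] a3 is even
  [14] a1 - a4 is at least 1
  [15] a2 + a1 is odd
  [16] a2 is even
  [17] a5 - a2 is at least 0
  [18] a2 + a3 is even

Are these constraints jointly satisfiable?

Satisfiable

Take a1 = 7, a2 = 4, a3 = 6, a4 = 5, a5 = 5. Then constraint 4: a4 + a2 = 9; constraint 5: a2 + a5 = 9; constraint 6: a3 - a1 = -1, and every other listed constraint is also met.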